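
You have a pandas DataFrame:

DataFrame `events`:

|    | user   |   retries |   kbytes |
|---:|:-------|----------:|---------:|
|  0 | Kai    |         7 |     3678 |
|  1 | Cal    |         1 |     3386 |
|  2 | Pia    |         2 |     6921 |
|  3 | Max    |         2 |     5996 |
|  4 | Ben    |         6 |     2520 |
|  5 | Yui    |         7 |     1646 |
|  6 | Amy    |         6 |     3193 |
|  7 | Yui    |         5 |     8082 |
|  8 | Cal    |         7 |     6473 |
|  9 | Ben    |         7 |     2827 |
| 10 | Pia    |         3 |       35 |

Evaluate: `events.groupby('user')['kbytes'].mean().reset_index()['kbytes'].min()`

group by user, mean of kbytes:
user
Amy    3193.0
Ben    2673.5
Cal    4929.5
Kai    3678.0
Max    5996.0
Pia    3478.0
Yui    4864.0
Name: kbytes, dtype: float64
reset_index():
  user  kbytes
0  Amy  3193.0
1  Ben  2673.5
2  Cal  4929.5
3  Kai  3678.0
4  Max  5996.0
5  Pia  3478.0
6  Yui  4864.0
min of column 'kbytes' → 2673.5

2673.5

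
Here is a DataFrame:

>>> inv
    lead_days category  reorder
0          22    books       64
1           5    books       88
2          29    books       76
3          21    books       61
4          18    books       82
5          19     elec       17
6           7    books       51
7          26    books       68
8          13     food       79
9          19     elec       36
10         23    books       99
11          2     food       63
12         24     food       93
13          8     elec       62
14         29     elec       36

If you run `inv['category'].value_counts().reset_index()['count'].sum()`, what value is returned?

15

value_counts of category:
category
books    8
elec     4
food     3
Name: count, dtype: int64
reset_index():
  category  count
0    books      8
1     elec      4
2     food      3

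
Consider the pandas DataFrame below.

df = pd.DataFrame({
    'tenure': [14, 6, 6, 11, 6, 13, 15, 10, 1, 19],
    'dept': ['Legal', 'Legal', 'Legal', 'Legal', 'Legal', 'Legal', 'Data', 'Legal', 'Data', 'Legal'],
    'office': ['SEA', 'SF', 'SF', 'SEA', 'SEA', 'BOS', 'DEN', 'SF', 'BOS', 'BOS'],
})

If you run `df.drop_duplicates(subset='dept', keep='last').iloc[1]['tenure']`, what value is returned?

19

drop duplicate dept (keep=last):
   tenure   dept office
8       1   Data    BOS
9      19  Legal    BOS
Then the value at position 1, column 'tenure': 19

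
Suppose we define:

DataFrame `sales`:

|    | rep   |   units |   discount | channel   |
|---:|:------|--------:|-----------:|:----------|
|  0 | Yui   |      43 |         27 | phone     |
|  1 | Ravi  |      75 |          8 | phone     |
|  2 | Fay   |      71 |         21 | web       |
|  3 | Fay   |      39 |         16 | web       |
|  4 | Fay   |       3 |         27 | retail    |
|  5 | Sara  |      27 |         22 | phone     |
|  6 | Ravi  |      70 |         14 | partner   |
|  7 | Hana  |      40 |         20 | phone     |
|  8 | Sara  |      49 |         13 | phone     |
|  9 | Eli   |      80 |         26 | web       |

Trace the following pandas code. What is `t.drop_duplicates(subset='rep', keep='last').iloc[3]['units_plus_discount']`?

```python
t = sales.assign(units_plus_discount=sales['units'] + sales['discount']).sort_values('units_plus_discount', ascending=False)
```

60

add column units_plus_discount = sales['units'] + sales['discount']:
    rep  units  discount  channel  units_plus_discount
0   Yui     43        27    phone                   70
1  Ravi     75         8    phone                   83
2   Fay     71        21      web                   92
3   Fay     39        16      web                   55
4   Fay      3        27   retail                   30
5  Sara     27        22    phone                   49
6  Ravi     70        14  partner                   84
7  Hana     40        20    phone                   60
8  Sara     49        13    phone                   62
9   Eli     80        26      web                  106
sort by units_plus_discount descending:
    rep  units  discount  channel  units_plus_discount
9   Eli     80        26      web                  106
2   Fay     71        21      web                   92
6  Ravi     70        14  partner                   84
1  Ravi     75         8    phone                   83
0   Yui     43        27    phone                   70
8  Sara     49        13    phone                   62
7  Hana     40        20    phone                   60
3   Fay     39        16      web                   55
5  Sara     27        22    phone                   49
4   Fay      3        27   retail                   30
drop duplicate rep (keep=last):
    rep  units  discount channel  units_plus_discount
9   Eli     80        26     web                  106
1  Ravi     75         8   phone                   83
0   Yui     43        27   phone                   70
7  Hana     40        20   phone                   60
5  Sara     27        22   phone                   49
4   Fay      3        27  retail                   30
Finally, value at position 3, column 'units_plus_discount' = 60.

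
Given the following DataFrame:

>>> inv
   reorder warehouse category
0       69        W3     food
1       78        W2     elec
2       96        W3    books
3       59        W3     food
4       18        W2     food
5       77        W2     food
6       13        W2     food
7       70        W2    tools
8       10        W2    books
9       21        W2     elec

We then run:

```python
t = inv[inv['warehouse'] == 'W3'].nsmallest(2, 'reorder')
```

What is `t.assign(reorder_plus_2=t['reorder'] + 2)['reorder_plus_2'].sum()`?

filter rows where warehouse == 'W3':
   reorder warehouse category
0       69        W3     food
2       96        W3    books
3       59        W3     food
take 2 rows with smallest reorder:
   reorder warehouse category
3       59        W3     food
0       69        W3     food
add column reorder_plus_2 = t['reorder'] + 2:
   reorder warehouse category  reorder_plus_2
3       59        W3     food              61
0       69        W3     food              71

132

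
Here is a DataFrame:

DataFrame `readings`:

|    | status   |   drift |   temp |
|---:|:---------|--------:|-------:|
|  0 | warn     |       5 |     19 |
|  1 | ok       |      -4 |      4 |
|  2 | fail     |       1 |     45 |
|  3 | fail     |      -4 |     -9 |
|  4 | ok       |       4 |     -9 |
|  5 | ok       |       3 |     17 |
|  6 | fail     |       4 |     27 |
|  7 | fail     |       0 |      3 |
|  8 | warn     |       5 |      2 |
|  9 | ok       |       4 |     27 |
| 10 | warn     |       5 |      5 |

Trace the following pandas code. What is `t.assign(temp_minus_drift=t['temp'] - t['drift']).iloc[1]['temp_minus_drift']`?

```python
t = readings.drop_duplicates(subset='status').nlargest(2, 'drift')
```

drop duplicate status (keep=first):
  status  drift  temp
0   warn      5    19
1     ok     -4     4
2   fail      1    45
take 2 rows with largest drift:
  status  drift  temp
0   warn      5    19
2   fail      1    45
add column temp_minus_drift = t['temp'] - t['drift']:
  status  drift  temp  temp_minus_drift
0   warn      5    19                14
2   fail      1    45                44
value at position 1, column 'temp_minus_drift' → 44

44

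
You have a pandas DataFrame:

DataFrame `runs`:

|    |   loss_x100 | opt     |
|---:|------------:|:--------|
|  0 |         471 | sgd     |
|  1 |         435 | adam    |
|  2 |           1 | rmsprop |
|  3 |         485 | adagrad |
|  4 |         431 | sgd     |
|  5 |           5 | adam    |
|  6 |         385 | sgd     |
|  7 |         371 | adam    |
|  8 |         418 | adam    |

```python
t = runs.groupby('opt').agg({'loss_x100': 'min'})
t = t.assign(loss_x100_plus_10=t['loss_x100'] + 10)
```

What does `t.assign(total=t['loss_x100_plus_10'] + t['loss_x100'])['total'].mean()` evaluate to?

448.0

group by opt, min of loss_x100:
         loss_x100
opt               
adagrad        485
adam             5
rmsprop          1
sgd            385
add column loss_x100_plus_10 = t['loss_x100'] + 10:
         loss_x100  loss_x100_plus_10
opt                                  
adagrad        485                495
adam             5                 15
rmsprop          1                 11
sgd            385                395
add column total = t['loss_x100_plus_10'] + t['loss_x100']:
         loss_x100  loss_x100_plus_10  total
opt                                         
adagrad        485                495    980
adam             5                 15     20
rmsprop          1                 11     12
sgd            385                395    780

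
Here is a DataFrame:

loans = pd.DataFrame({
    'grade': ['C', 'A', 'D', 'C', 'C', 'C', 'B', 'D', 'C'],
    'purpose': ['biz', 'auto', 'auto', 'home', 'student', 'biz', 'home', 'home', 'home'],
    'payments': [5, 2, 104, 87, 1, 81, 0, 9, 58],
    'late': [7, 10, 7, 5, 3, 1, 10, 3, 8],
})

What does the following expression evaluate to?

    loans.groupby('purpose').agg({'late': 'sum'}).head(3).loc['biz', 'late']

group by purpose, sum of late:
         late
purpose      
auto       17
biz         8
home       26
student     3
take first 3 rows:
         late
purpose      
auto       17
biz         8
home       26
So loc['biz', 'late'] = 8.

8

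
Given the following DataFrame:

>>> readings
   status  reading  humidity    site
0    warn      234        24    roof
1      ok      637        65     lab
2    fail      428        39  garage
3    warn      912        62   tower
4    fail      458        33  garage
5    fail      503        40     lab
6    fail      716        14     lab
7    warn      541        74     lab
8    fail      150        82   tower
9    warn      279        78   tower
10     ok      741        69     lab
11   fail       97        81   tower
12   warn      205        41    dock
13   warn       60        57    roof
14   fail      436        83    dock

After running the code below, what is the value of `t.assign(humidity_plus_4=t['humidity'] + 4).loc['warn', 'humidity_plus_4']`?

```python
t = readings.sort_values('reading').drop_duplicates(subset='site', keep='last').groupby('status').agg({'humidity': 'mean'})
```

sort by reading:
   status  reading  humidity    site
13   warn       60        57    roof
11   fail       97        81   tower
8    fail      150        82   tower
12   warn      205        41    dock
0    warn      234        24    roof
9    warn      279        78   tower
2    fail      428        39  garage
14   fail      436        83    dock
4    fail      458        33  garage
5    fail      503        40     lab
7    warn      541        74     lab
1      ok      637        65     lab
6    fail      716        14     lab
10     ok      741        69     lab
3    warn      912        62   tower
drop duplicate site (keep=last):
   status  reading  humidity    site
0    warn      234        24    roof
14   fail      436        83    dock
4    fail      458        33  garage
10     ok      741        69     lab
3    warn      912        62   tower
group by status, mean of humidity:
        humidity
status          
fail        58.0
ok          69.0
warn        43.0
add column humidity_plus_4 = t['humidity'] + 4:
        humidity  humidity_plus_4
status                           
fail        58.0             62.0
ok          69.0             73.0
warn        43.0             47.0

47.0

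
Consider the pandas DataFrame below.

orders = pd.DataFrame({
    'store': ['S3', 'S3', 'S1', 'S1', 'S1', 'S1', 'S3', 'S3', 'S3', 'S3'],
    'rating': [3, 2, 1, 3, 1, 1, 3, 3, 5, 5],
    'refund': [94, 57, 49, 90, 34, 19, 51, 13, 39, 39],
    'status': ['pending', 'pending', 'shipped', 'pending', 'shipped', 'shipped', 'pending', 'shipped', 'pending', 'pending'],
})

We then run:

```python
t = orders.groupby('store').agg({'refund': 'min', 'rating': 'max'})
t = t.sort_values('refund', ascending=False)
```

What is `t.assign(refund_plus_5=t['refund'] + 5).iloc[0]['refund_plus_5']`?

group by store: min(refund), max(rating):
       refund  rating
store                
S1         19       3
S3         13       5
sort by refund descending:
       refund  rating
store                
S1         19       3
S3         13       5
add column refund_plus_5 = t['refund'] + 5:
       refund  rating  refund_plus_5
store                               
S1         19       3             24
S3         13       5             18
The value at position 0, column 'refund_plus_5' is 24.

24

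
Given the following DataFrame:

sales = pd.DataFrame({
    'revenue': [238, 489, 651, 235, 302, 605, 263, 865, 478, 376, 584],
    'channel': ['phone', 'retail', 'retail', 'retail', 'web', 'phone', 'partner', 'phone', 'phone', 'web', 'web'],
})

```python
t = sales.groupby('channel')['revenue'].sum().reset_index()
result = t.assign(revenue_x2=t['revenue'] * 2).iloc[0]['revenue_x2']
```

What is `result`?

group by channel, sum of revenue:
channel
partner     263
phone      2186
retail     1375
web        1262
Name: revenue, dtype: int64
reset_index():
   channel  revenue
0  partner      263
1    phone     2186
2   retail     1375
3      web     1262
add column revenue_x2 = t['revenue'] * 2:
   channel  revenue  revenue_x2
0  partner      263         526
1    phone     2186        4372
2   retail     1375        2750
3      web     1262        2524
So iloc[0]['revenue_x2'] = 526.

526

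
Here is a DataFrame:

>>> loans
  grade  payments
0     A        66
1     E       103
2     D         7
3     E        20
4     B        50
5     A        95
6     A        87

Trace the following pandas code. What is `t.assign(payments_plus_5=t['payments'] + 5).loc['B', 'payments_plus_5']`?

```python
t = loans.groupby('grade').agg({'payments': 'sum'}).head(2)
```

group by grade, sum of payments:
       payments
grade          
A           248
B            50
D             7
E           123
take first 2 rows:
       payments
grade          
A           248
B            50
add column payments_plus_5 = t['payments'] + 5:
       payments  payments_plus_5
grade                           
A           248              253
B            50               55
The value at row 'B', column 'payments_plus_5' is 55.

55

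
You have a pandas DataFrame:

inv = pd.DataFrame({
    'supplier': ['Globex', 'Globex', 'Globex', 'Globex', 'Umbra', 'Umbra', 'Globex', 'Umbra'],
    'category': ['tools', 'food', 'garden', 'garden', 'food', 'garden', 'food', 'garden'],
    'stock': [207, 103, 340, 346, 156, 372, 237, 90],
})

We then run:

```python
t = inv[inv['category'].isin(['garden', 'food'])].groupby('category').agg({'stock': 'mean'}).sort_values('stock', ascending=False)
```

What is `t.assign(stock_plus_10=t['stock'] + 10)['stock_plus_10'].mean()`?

236.166666667

filter rows where category in ['garden', 'food']:
  supplier category  stock
1   Globex     food    103
2   Globex   garden    340
3   Globex   garden    346
4    Umbra     food    156
5    Umbra   garden    372
6   Globex     food    237
7    Umbra   garden     90
group by category, mean of stock:
               stock
category            
food      165.333333
garden    287.000000
sort by stock descending:
               stock
category            
garden    287.000000
food      165.333333
add column stock_plus_10 = t['stock'] + 10:
               stock  stock_plus_10
category                           
garden    287.000000     297.000000
food      165.333333     175.333333
Taking the mean of column 'stock_plus_10' gives 236.166666667.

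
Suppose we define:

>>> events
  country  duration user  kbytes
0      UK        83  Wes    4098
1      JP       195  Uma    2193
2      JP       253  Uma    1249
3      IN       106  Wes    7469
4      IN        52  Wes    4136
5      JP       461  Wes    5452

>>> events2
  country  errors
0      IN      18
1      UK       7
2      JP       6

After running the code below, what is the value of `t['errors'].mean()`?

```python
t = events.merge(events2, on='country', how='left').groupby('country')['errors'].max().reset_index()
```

10.3333333333

merge on 'country' (how='left') → 6 rows:
  country  duration user  kbytes  errors
0      UK        83  Wes    4098       7
1      JP       195  Uma    2193       6
2      JP       253  Uma    1249       6
3      IN       106  Wes    7469      18
4      IN        52  Wes    4136      18
5      JP       461  Wes    5452       6
group by country, max of errors:
country
IN    18
JP     6
UK     7
Name: errors, dtype: int64
reset_index():
  country  errors
0      IN      18
1      JP       6
2      UK       7
The mean of column 'errors' is 10.3333333333.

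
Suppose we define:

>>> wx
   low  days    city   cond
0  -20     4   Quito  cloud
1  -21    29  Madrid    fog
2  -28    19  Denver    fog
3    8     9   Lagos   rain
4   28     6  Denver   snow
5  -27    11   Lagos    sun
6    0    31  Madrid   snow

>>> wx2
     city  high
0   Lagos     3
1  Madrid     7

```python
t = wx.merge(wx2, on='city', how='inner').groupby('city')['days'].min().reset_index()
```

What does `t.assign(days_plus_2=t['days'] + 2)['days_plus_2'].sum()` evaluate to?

42

merge on 'city' (how='inner') → 4 rows:
   low  days    city  cond  high
0  -21    29  Madrid   fog     7
1    8     9   Lagos  rain     3
2  -27    11   Lagos   sun     3
3    0    31  Madrid  snow     7
group by city, min of days:
city
Lagos      9
Madrid    29
Name: days, dtype: int64
reset_index():
     city  days
0   Lagos     9
1  Madrid    29
add column days_plus_2 = t['days'] + 2:
     city  days  days_plus_2
0   Lagos     9           11
1  Madrid    29           31
Reading off the sum of column 'days_plus_2', we get 42.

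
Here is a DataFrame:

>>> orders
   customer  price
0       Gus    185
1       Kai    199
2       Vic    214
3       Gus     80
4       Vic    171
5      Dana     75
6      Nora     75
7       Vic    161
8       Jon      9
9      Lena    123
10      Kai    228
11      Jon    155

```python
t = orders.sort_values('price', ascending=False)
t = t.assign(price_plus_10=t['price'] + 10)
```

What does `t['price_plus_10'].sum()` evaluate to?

1795

sort by price descending:
   customer  price
10      Kai    228
2       Vic    214
1       Kai    199
0       Gus    185
4       Vic    171
7       Vic    161
11      Jon    155
9      Lena    123
3       Gus     80
5      Dana     75
6      Nora     75
8       Jon      9
add column price_plus_10 = t['price'] + 10:
   customer  price  price_plus_10
10      Kai    228            238
2       Vic    214            224
1       Kai    199            209
0       Gus    185            195
4       Vic    171            181
7       Vic    161            171
11      Jon    155            165
9      Lena    123            133
3       Gus     80             90
5      Dana     75             85
6      Nora     75             85
8       Jon      9             19
Then the sum of column 'price_plus_10': 1795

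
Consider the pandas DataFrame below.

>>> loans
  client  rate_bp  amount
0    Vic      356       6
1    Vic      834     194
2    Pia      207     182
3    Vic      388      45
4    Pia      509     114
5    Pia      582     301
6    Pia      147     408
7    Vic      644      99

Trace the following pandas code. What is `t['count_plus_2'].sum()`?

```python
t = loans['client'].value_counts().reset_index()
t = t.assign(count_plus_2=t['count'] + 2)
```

value_counts of client:
client
Vic    4
Pia    4
Name: count, dtype: int64
reset_index():
  client  count
0    Vic      4
1    Pia      4
add column count_plus_2 = t['count'] + 2:
  client  count  count_plus_2
0    Vic      4             6
1    Pia      4             6
Reading off the sum of column 'count_plus_2', we get 12.

12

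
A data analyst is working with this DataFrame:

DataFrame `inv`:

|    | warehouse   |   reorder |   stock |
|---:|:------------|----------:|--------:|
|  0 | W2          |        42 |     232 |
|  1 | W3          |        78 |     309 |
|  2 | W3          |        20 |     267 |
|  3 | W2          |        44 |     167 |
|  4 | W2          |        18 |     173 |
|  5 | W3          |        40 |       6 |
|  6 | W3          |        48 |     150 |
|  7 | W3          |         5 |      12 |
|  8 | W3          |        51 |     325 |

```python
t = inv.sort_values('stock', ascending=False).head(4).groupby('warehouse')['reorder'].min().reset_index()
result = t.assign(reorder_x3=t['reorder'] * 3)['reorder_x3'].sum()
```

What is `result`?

sort by stock descending:
  warehouse  reorder  stock
8        W3       51    325
1        W3       78    309
2        W3       20    267
0        W2       42    232
4        W2       18    173
3        W2       44    167
6        W3       48    150
7        W3        5     12
5        W3       40      6
take first 4 rows:
  warehouse  reorder  stock
8        W3       51    325
1        W3       78    309
2        W3       20    267
0        W2       42    232
group by warehouse, min of reorder:
warehouse
W2    42
W3    20
Name: reorder, dtype: int64
reset_index():
  warehouse  reorder
0        W2       42
1        W3       20
add column reorder_x3 = t['reorder'] * 3:
  warehouse  reorder  reorder_x3
0        W2       42         126
1        W3       20          60
sum of column 'reorder_x3' → 186

186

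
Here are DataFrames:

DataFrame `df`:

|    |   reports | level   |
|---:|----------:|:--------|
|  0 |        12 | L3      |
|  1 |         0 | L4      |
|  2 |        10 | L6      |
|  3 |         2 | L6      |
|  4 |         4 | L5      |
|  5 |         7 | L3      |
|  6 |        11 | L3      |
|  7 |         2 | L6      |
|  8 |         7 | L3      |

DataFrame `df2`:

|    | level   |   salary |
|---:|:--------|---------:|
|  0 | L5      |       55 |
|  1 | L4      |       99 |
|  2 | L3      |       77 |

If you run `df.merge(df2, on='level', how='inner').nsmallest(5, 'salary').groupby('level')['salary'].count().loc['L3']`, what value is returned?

merge on 'level' (how='inner') → 6 rows:
   reports level  salary
0       12    L3      77
1        0    L4      99
2        4    L5      55
3        7    L3      77
4       11    L3      77
5        7    L3      77
take 5 rows with smallest salary:
   reports level  salary
2        4    L5      55
0       12    L3      77
3        7    L3      77
4       11    L3      77
5        7    L3      77
group by level, count of salary:
level
L3    4
L5    1
Name: salary, dtype: int64
value at index 'L3' → 4

4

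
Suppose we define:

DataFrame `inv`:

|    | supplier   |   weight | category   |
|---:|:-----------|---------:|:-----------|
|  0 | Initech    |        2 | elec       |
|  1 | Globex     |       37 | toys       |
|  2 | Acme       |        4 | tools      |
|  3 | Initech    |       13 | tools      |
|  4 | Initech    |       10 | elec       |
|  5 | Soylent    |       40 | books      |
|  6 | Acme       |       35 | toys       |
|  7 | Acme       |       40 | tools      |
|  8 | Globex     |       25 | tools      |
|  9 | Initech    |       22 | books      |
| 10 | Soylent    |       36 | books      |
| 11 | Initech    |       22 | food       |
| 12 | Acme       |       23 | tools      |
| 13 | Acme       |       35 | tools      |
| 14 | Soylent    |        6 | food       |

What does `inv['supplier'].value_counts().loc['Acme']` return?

value_counts of supplier:
supplier
Initech    5
Acme       5
Soylent    3
Globex     2
Name: count, dtype: int64
value at index 'Acme' → 5

5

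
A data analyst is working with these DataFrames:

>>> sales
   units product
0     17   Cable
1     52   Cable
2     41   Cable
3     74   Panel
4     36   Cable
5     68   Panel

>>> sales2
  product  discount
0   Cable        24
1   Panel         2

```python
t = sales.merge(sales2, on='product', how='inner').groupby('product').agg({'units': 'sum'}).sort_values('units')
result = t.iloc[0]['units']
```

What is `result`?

merge on 'product' (how='inner') → 6 rows:
   units product  discount
0     17   Cable        24
1     52   Cable        24
2     41   Cable        24
3     74   Panel         2
4     36   Cable        24
5     68   Panel         2
group by product, sum of units:
         units
product       
Cable      146
Panel      142
sort by units:
         units
product       
Panel      142
Cable      146
Then the value at position 0, column 'units': 142

142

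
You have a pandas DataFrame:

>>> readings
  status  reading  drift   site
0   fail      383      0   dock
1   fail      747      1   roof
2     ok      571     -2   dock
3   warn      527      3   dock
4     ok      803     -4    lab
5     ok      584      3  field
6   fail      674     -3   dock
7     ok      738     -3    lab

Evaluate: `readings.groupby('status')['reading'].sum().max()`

group by status, sum of reading:
status
fail    1804
ok      2696
warn     527
Name: reading, dtype: int64

2696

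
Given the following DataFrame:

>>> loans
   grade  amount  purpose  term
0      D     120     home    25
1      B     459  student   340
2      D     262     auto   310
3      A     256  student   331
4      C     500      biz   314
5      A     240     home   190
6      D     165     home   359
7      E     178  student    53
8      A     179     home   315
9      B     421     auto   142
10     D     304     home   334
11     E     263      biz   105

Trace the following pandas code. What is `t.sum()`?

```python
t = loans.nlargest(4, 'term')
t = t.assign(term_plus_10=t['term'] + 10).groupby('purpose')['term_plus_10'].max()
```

take 4 rows with largest term:
   grade  amount  purpose  term
6      D     165     home   359
1      B     459  student   340
10     D     304     home   334
3      A     256  student   331
add column term_plus_10 = t['term'] + 10:
   grade  amount  purpose  term  term_plus_10
6      D     165     home   359           369
1      B     459  student   340           350
10     D     304     home   334           344
3      A     256  student   331           341
group by purpose, max of term_plus_10:
purpose
home       369
student    350
Name: term_plus_10, dtype: int64

719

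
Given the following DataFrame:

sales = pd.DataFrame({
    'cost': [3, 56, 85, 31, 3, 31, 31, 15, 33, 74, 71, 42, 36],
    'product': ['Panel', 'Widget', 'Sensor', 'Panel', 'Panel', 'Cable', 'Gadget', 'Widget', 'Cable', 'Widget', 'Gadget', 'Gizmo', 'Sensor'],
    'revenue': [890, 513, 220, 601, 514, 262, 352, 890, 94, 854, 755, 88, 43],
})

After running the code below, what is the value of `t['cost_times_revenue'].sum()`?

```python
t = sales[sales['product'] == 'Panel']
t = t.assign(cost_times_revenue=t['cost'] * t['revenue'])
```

22843

filter rows where product == 'Panel':
   cost product  revenue
0     3   Panel      890
3    31   Panel      601
4     3   Panel      514
add column cost_times_revenue = t['cost'] * t['revenue']:
   cost product  revenue  cost_times_revenue
0     3   Panel      890                2670
3    31   Panel      601               18631
4     3   Panel      514                1542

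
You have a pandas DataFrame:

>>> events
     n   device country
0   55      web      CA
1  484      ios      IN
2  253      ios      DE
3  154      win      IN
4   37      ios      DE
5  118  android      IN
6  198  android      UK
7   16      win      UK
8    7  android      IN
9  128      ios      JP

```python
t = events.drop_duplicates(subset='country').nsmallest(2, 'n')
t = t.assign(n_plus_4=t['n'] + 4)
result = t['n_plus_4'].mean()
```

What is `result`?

95.5

drop duplicate country (keep=first):
     n   device country
0   55      web      CA
1  484      ios      IN
2  253      ios      DE
6  198  android      UK
9  128      ios      JP
take 2 rows with smallest n:
     n device country
0   55    web      CA
9  128    ios      JP
add column n_plus_4 = t['n'] + 4:
     n device country  n_plus_4
0   55    web      CA        59
9  128    ios      JP       132
Then the mean of column 'n_plus_4': 95.5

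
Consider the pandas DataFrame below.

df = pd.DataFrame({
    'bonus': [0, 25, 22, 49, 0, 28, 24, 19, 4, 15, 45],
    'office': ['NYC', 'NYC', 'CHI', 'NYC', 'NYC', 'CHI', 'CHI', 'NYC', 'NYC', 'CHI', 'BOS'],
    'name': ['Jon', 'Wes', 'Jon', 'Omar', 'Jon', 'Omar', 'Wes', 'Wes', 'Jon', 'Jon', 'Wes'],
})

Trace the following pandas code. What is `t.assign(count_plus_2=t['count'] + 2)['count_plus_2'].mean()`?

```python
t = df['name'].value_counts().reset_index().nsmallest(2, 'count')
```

5.0

value_counts of name:
name
Jon     5
Wes     4
Omar    2
Name: count, dtype: int64
reset_index():
   name  count
0   Jon      5
1   Wes      4
2  Omar      2
take 2 rows with smallest count:
   name  count
2  Omar      2
1   Wes      4
add column count_plus_2 = t['count'] + 2:
   name  count  count_plus_2
2  Omar      2             4
1   Wes      4             6
Taking the mean of column 'count_plus_2' gives 5.0.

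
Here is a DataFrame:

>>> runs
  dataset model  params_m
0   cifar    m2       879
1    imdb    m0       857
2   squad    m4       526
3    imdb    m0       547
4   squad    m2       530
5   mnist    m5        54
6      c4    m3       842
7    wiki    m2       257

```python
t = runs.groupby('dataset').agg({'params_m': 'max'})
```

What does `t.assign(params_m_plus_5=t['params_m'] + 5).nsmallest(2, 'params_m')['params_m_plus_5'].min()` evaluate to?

59

group by dataset, max of params_m:
         params_m
dataset          
c4            842
cifar         879
imdb          857
mnist          54
squad         530
wiki          257
add column params_m_plus_5 = t['params_m'] + 5:
         params_m  params_m_plus_5
dataset                           
c4            842              847
cifar         879              884
imdb          857              862
mnist          54               59
squad         530              535
wiki          257              262
take 2 rows with smallest params_m:
         params_m  params_m_plus_5
dataset                           
mnist          54               59
wiki          257              262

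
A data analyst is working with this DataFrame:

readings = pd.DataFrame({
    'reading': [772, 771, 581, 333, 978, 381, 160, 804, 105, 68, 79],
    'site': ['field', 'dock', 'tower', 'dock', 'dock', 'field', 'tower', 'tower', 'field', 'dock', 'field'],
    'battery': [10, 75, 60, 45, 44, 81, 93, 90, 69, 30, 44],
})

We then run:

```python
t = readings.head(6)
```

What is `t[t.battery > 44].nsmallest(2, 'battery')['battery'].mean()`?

52.5

take first 6 rows:
   reading   site  battery
0      772  field       10
1      771   dock       75
2      581  tower       60
3      333   dock       45
4      978   dock       44
5      381  field       81
filter rows where battery > 44:
   reading   site  battery
1      771   dock       75
2      581  tower       60
3      333   dock       45
5      381  field       81
take 2 rows with smallest battery:
   reading   site  battery
3      333   dock       45
2      581  tower       60
Hence 52.5.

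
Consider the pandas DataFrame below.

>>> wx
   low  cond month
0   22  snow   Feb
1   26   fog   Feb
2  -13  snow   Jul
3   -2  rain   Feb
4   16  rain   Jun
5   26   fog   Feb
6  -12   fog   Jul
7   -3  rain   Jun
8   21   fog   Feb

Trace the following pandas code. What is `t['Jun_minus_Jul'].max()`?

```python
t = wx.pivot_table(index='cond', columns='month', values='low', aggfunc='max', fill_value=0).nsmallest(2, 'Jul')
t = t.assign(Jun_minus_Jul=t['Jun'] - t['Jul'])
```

pivot: rows=cond, cols=month, max(low):
month  Feb  Jul  Jun
cond                
fog     26  -12    0
rain    -2    0   16
snow    22  -13    0
take 2 rows with smallest Jul:
month  Feb  Jul  Jun
cond                
snow    22  -13    0
fog     26  -12    0
add column Jun_minus_Jul = t['Jun'] - t['Jul']:
month  Feb  Jul  Jun  Jun_minus_Jul
cond                               
snow    22  -13    0             13
fog     26  -12    0             12
The max of column 'Jun_minus_Jul' is 13.

13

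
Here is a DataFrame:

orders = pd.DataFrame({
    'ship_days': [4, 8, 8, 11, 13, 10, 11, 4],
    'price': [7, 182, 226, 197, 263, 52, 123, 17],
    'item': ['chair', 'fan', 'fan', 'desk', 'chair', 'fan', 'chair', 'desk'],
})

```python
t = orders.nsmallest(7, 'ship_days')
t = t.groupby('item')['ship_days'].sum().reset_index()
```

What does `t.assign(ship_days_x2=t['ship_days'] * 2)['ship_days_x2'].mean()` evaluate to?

take 7 rows with smallest ship_days:
   ship_days  price   item
0          4      7  chair
7          4     17   desk
1          8    182    fan
2          8    226    fan
5         10     52    fan
3         11    197   desk
6         11    123  chair
group by item, sum of ship_days:
item
chair    15
desk     15
fan      26
Name: ship_days, dtype: int64
reset_index():
    item  ship_days
0  chair         15
1   desk         15
2    fan         26
add column ship_days_x2 = t['ship_days'] * 2:
    item  ship_days  ship_days_x2
0  chair         15            30
1   desk         15            30
2    fan         26            52
The mean of column 'ship_days_x2' is 37.3333333333.

37.3333333333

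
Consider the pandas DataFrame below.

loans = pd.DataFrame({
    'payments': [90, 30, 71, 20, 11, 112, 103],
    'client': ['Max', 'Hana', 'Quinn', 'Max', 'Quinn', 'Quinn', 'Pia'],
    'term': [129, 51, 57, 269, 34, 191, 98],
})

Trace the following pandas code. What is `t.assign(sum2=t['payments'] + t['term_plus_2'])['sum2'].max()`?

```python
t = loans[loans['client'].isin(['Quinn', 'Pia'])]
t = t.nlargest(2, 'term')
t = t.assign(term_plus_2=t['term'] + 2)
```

filter rows where client in ['Quinn', 'Pia']:
   payments client  term
2        71  Quinn    57
4        11  Quinn    34
5       112  Quinn   191
6       103    Pia    98
take 2 rows with largest term:
   payments client  term
5       112  Quinn   191
6       103    Pia    98
add column term_plus_2 = t['term'] + 2:
   payments client  term  term_plus_2
5       112  Quinn   191          193
6       103    Pia    98          100
add column sum2 = t['payments'] + t['term_plus_2']:
   payments client  term  term_plus_2  sum2
5       112  Quinn   191          193   305
6       103    Pia    98          100   203
Reading off the max of column 'sum2', we get 305.

305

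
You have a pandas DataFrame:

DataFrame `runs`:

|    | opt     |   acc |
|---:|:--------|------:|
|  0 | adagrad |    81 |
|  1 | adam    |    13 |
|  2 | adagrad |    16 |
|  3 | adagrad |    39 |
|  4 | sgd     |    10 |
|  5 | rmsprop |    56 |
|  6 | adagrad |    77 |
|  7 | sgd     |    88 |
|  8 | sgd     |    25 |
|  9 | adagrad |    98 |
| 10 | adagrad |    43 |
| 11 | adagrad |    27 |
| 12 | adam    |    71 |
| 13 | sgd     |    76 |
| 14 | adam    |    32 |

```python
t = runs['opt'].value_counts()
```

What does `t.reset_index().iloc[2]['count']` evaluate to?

value_counts of opt:
opt
adagrad    7
sgd        4
adam       3
rmsprop    1
Name: count, dtype: int64
reset_index():
       opt  count
0  adagrad      7
1      sgd      4
2     adam      3
3  rmsprop      1
Then the value at position 2, column 'count': 3

3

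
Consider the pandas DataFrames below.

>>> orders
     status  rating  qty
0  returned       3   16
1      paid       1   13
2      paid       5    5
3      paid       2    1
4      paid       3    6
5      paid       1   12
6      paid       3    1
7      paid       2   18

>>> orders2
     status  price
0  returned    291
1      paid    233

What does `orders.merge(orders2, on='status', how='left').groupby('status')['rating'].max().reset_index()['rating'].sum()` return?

8

merge on 'status' (how='left') → 8 rows:
     status  rating  qty  price
0  returned       3   16    291
1      paid       1   13    233
2      paid       5    5    233
3      paid       2    1    233
4      paid       3    6    233
5      paid       1   12    233
6      paid       3    1    233
7      paid       2   18    233
group by status, max of rating:
status
paid        5
returned    3
Name: rating, dtype: int64
reset_index():
     status  rating
0      paid       5
1  returned       3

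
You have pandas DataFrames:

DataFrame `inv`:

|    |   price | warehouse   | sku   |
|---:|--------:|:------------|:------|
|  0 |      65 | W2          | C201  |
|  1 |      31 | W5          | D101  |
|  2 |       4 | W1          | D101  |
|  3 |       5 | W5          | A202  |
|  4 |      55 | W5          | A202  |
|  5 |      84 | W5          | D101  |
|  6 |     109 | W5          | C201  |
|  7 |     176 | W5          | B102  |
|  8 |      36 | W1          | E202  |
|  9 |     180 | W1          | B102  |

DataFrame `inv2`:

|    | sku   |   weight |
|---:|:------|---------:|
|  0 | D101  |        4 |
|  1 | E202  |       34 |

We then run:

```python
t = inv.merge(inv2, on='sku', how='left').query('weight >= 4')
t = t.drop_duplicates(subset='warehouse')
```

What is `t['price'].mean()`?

merge on 'sku' (how='left') → 10 rows:
   price warehouse   sku  weight
0     65        W2  C201     NaN
1     31        W5  D101     4.0
2      4        W1  D101     4.0
3      5        W5  A202     NaN
4     55        W5  A202     NaN
5     84        W5  D101     4.0
6    109        W5  C201     NaN
7    176        W5  B102     NaN
8     36        W1  E202    34.0
9    180        W1  B102     NaN
filter rows where weight >= 4:
   price warehouse   sku  weight
1     31        W5  D101     4.0
2      4        W1  D101     4.0
5     84        W5  D101     4.0
8     36        W1  E202    34.0
drop duplicate warehouse (keep=first):
   price warehouse   sku  weight
1     31        W5  D101     4.0
2      4        W1  D101     4.0
mean of column 'price' → 17.5

17.5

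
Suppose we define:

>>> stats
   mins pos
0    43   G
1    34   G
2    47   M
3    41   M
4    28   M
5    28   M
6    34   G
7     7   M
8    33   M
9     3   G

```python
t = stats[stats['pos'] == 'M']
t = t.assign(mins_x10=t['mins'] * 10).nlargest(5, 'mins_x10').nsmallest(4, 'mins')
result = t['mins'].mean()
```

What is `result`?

filter rows where pos == 'M':
   mins pos
2    47   M
3    41   M
4    28   M
5    28   M
7     7   M
8    33   M
add column mins_x10 = t['mins'] * 10:
   mins pos  mins_x10
2    47   M       470
3    41   M       410
4    28   M       280
5    28   M       280
7     7   M        70
8    33   M       330
take 5 rows with largest mins_x10:
   mins pos  mins_x10
2    47   M       470
3    41   M       410
8    33   M       330
4    28   M       280
5    28   M       280
take 4 rows with smallest mins:
   mins pos  mins_x10
4    28   M       280
5    28   M       280
8    33   M       330
3    41   M       410

32.5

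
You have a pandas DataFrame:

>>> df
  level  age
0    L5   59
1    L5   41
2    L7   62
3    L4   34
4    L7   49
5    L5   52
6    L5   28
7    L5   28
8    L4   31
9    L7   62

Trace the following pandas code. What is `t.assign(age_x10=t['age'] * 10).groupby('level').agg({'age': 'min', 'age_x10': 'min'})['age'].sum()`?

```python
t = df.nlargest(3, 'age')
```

121

take 3 rows with largest age:
  level  age
2    L7   62
9    L7   62
0    L5   59
add column age_x10 = t['age'] * 10:
  level  age  age_x10
2    L7   62      620
9    L7   62      620
0    L5   59      590
group by level: min(age), min(age_x10):
       age  age_x10
level              
L5      59      590
L7      62      620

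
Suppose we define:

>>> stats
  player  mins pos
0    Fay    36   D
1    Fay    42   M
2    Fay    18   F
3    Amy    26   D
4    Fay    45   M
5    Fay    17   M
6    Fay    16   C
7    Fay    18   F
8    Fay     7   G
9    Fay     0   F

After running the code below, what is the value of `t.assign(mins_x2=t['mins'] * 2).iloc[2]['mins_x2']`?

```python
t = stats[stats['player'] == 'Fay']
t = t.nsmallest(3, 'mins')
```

filter rows where player == 'Fay':
  player  mins pos
0    Fay    36   D
1    Fay    42   M
2    Fay    18   F
4    Fay    45   M
5    Fay    17   M
6    Fay    16   C
7    Fay    18   F
8    Fay     7   G
9    Fay     0   F
take 3 rows with smallest mins:
  player  mins pos
9    Fay     0   F
8    Fay     7   G
6    Fay    16   C
add column mins_x2 = t['mins'] * 2:
  player  mins pos  mins_x2
9    Fay     0   F        0
8    Fay     7   G       14
6    Fay    16   C       32
value at position 2, column 'mins_x2' → 32

32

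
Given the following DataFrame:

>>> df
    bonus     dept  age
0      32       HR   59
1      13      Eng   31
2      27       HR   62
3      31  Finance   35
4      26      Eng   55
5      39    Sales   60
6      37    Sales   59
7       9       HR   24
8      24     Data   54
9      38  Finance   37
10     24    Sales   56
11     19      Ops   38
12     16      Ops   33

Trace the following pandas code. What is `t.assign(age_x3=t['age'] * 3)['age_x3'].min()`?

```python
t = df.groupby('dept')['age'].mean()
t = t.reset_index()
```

group by dept, mean of age:
dept
Data       54.000000
Eng        43.000000
Finance    36.000000
HR         48.333333
Ops        35.500000
Sales      58.333333
Name: age, dtype: float64
reset_index():
      dept        age
0     Data  54.000000
1      Eng  43.000000
2  Finance  36.000000
3       HR  48.333333
4      Ops  35.500000
5    Sales  58.333333
add column age_x3 = t['age'] * 3:
      dept        age  age_x3
0     Data  54.000000   162.0
1      Eng  43.000000   129.0
2  Finance  36.000000   108.0
3       HR  48.333333   145.0
4      Ops  35.500000   106.5
5    Sales  58.333333   175.0
Hence 106.5.

106.5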